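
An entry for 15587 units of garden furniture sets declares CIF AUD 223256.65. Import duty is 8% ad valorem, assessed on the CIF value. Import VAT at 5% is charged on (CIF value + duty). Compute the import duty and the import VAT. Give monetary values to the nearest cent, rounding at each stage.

Import duty = 223256.65 × 8% = 17860.53
VAT base = CIF + duty = 223256.65 + 17860.53 = 241117.18
Import VAT = 241117.18 × 5% = 12055.86

Import duty: AUD 17860.53; import VAT: AUD 12055.86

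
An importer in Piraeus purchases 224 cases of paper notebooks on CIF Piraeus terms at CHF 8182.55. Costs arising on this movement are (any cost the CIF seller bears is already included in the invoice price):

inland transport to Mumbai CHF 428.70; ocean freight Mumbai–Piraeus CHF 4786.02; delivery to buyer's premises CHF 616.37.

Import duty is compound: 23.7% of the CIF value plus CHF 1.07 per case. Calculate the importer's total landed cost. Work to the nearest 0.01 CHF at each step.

Total landed cost: CHF 10977.86

CIF: the seller pays costs through ocean freight and marine insurance to the destination port.
Already in the invoice (seller's account under CIF): inland to port, freight — exclude.
The CIF price already equals the CIF value: 8182.55
Ad valorem component: 8182.55 × 23.7% = 1939.26
Specific component: 224 × 1.07 = 239.68
Import duty = 1939.26 + 239.68 = 2178.94
Buyer bears: delivery 616.37 + duty 2178.94 = 2795.31
Landed cost = invoice 8182.55 + 2795.31 = 10977.86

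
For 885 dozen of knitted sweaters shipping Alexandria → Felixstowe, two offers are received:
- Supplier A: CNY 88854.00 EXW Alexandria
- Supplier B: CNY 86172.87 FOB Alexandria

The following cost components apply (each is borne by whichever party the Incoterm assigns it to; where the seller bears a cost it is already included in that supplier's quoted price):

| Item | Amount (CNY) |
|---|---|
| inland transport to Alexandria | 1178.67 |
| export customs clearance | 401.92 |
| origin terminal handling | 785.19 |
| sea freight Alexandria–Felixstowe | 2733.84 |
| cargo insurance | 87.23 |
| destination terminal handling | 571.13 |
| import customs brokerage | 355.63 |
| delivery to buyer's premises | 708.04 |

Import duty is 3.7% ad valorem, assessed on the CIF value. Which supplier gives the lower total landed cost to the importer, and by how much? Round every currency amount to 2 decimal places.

Supplier A (EXW):
CIF value = EXW price + inland to port + export clearance + origin terminal + freight + insurance = 88854.00 + 1178.67 + 401.92 + 785.19 + 2733.84 + 87.23 = 94040.85
Import duty = 94040.85 × 3.7% = 3479.51
Buyer bears (A): 1178.67 + 401.92 + 785.19 + 2733.84 + 87.23 + 571.13 + 355.63 + 708.04 = 6821.65
Landed cost (A) = invoice 88854.00 + 6821.65 + duty 3479.51 = 99155.16
Supplier B (FOB):
CIF value = FOB price + freight + insurance = 86172.87 + 2733.84 + 87.23 = 88993.94
Import duty = 88993.94 × 3.7% = 3292.78
Buyer bears (B): 2733.84 + 87.23 + 571.13 + 355.63 + 708.04 = 4455.87
Landed cost (B) = invoice 86172.87 + 4455.87 + duty 3292.78 = 93921.52
Difference = |99155.16 − 93921.52| = 5233.64

Supplier B is cheaper by CNY 5233.64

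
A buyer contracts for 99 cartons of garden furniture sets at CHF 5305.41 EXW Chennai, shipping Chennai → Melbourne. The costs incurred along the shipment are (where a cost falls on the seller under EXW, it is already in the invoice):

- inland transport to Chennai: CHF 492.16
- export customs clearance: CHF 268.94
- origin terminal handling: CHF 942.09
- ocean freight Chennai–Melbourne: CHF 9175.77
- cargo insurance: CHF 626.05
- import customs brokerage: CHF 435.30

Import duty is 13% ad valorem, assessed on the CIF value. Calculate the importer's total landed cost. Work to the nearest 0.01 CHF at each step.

EXW: the seller makes goods available at their premises; the buyer bears all onward costs.
CIF value = EXW price + inland to port + export clearance + origin terminal + freight + insurance = 5305.41 + 492.16 + 268.94 + 942.09 + 9175.77 + 626.05 = 16810.42
Import duty = 16810.42 × 13% = 2185.35
Buyer bears: inland to port 492.16 + export clearance 268.94 + origin terminal 942.09 + freight 9175.77 + insurance 626.05 + brokerage 435.30 + duty 2185.35 = 14125.66
Landed cost = invoice 5305.41 + 14125.66 = 19431.07

Total landed cost: CHF 19431.07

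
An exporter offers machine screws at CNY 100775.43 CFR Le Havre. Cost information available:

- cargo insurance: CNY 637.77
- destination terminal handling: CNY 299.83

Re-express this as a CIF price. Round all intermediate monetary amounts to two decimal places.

CIF price: CNY 101413.20

Not relevant to the conversion: destination terminal — on the buyer under both terms; not part of either seller's price.
From CFR to CIF, the seller additionally bears: insurance.
CIF price = 100775.43 + 637.77 = 101413.20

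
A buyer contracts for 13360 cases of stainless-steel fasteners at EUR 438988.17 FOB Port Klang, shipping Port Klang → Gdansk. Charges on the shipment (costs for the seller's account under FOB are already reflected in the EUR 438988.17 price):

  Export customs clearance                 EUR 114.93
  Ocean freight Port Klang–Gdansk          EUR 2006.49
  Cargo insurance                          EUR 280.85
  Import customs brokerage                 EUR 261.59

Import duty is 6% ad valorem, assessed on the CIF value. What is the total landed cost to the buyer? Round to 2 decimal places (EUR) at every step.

FOB: the seller bears costs until goods are on board at the origin port; the buyer bears freight, insurance and all costs thereafter.
Already in the invoice (seller's account under FOB): export clearance — exclude.
CIF value = FOB price + freight + insurance = 438988.17 + 2006.49 + 280.85 = 441275.51
Import duty = 441275.51 × 6% = 26476.53
Buyer bears: freight 2006.49 + insurance 280.85 + brokerage 261.59 + duty 26476.53 = 29025.46
Landed cost = invoice 438988.17 + 29025.46 = 468013.63

Total landed cost: EUR 468013.63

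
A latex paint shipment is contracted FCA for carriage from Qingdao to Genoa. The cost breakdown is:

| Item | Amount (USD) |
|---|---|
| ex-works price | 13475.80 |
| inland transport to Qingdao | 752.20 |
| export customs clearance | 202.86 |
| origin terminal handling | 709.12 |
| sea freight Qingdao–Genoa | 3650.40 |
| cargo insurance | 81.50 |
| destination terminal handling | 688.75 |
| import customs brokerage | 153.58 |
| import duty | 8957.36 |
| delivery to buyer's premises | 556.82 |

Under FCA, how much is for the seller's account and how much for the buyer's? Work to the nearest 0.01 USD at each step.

Seller: USD 14430.86; buyer: USD 14797.53

FCA: the seller delivers export-cleared goods to the carrier; the buyer bears costs from that point.
Seller's account: goods 13475.80 + inland to port 752.20 + export clearance 202.86 = 14430.86
Buyer's account: origin terminal 709.12 + freight 3650.40 + insurance 81.50 + destination terminal 688.75 + brokerage 153.58 + duty 8957.36 + delivery 556.82 = 14797.53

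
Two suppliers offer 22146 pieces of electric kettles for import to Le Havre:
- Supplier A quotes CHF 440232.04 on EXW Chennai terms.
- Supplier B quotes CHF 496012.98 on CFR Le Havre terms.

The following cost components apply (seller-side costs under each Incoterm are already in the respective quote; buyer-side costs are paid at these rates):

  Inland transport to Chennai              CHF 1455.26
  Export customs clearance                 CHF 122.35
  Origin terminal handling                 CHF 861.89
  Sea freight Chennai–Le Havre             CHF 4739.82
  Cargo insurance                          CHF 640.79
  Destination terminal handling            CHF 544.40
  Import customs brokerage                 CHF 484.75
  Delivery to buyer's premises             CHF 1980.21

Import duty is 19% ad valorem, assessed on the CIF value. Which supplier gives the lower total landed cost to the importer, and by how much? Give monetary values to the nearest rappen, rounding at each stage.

Supplier A (EXW):
CIF value = EXW price + inland to port + export clearance + origin terminal + freight + insurance = 440232.04 + 1455.26 + 122.35 + 861.89 + 4739.82 + 640.79 = 448052.15
Import duty = 448052.15 × 19% = 85129.91
Buyer bears (A): 1455.26 + 122.35 + 861.89 + 4739.82 + 640.79 + 544.40 + 484.75 + 1980.21 = 10829.47
Landed cost (A) = invoice 440232.04 + 10829.47 + duty 85129.91 = 536191.42
Supplier B (CFR):
CIF value = CFR price + insurance = 496012.98 + 640.79 = 496653.77
Import duty = 496653.77 × 19% = 94364.22
Buyer bears (B): 640.79 + 544.40 + 484.75 + 1980.21 = 3650.15
Landed cost (B) = invoice 496012.98 + 3650.15 + duty 94364.22 = 594027.35
Difference = |536191.42 − 594027.35| = 57835.93

Supplier A is cheaper by CHF 57835.93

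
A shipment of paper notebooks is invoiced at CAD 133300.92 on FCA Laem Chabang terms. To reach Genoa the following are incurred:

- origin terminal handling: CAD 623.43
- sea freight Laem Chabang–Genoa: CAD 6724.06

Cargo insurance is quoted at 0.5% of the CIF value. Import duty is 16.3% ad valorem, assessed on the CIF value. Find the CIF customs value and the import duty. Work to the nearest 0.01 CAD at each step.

CIF value: CAD 141355.19; import duty: CAD 23040.90

Let C be the CIF value. C = FCA price + pre-shipment costs + freight + 0.5% × C
C − 0.5% × C = 133300.92 + 623.43 + 6724.06
0.995 × C = 140648.41
C = 140648.41 / 0.995 = 141355.19
Insurance premium = 0.5% × 141355.19 = 706.78
Import duty = 141355.19 × 16.3% = 23040.90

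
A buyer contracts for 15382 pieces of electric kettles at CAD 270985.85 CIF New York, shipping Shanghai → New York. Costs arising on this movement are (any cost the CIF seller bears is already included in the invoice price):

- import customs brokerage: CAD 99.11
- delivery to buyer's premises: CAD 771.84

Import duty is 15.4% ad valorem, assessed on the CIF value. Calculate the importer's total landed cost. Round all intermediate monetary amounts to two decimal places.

CIF: the seller pays costs through ocean freight and marine insurance to the destination port.
The CIF price already equals the CIF value: 270985.85
Import duty = 270985.85 × 15.4% = 41731.82
Buyer bears: brokerage 99.11 + delivery 771.84 + duty 41731.82 = 42602.77
Landed cost = invoice 270985.85 + 42602.77 = 313588.62

Total landed cost: CAD 313588.62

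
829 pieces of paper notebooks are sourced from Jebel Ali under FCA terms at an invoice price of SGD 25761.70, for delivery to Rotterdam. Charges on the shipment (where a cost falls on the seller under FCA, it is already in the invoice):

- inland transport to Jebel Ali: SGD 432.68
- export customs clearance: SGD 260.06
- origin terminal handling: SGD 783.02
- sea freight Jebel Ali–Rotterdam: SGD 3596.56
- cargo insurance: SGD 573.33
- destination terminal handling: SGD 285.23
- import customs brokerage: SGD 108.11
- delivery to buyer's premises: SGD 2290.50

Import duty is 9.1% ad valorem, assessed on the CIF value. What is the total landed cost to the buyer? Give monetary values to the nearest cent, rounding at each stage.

Total landed cost: SGD 36193.48

FCA: the seller delivers export-cleared goods to the carrier; the buyer bears costs from that point.
Already in the invoice (seller's account under FCA): inland to port, export clearance — exclude.
CIF value = FCA price + origin terminal + freight + insurance = 25761.70 + 783.02 + 3596.56 + 573.33 = 30714.61
Import duty = 30714.61 × 9.1% = 2795.03
Buyer bears: origin terminal 783.02 + freight 3596.56 + insurance 573.33 + destination terminal 285.23 + brokerage 108.11 + delivery 2290.50 + duty 2795.03 = 10431.78
Landed cost = invoice 25761.70 + 10431.78 = 36193.48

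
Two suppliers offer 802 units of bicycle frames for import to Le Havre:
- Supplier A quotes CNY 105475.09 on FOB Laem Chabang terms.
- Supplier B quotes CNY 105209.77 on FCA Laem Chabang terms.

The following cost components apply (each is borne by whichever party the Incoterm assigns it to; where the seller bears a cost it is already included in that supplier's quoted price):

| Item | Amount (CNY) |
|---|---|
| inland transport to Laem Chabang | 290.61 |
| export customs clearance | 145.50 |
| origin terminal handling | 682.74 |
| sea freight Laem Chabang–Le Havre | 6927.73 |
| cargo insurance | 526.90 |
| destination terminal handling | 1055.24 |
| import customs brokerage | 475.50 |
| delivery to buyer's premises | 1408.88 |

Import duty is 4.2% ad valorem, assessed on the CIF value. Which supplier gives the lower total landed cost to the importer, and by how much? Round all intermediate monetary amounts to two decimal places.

Supplier A is cheaper by CNY 434.95

Supplier A (FOB):
CIF value = FOB price + freight + insurance = 105475.09 + 6927.73 + 526.90 = 112929.72
Import duty = 112929.72 × 4.2% = 4743.05
Buyer bears (A): 6927.73 + 526.90 + 1055.24 + 475.50 + 1408.88 = 10394.25
Landed cost (A) = invoice 105475.09 + 10394.25 + duty 4743.05 = 120612.39
Supplier B (FCA):
CIF value = FCA price + origin terminal + freight + insurance = 105209.77 + 682.74 + 6927.73 + 526.90 = 113347.14
Import duty = 113347.14 × 4.2% = 4760.58
Buyer bears (B): 682.74 + 6927.73 + 526.90 + 1055.24 + 475.50 + 1408.88 = 11076.99
Landed cost (B) = invoice 105209.77 + 11076.99 + duty 4760.58 = 121047.34
Difference = |120612.39 − 121047.34| = 434.95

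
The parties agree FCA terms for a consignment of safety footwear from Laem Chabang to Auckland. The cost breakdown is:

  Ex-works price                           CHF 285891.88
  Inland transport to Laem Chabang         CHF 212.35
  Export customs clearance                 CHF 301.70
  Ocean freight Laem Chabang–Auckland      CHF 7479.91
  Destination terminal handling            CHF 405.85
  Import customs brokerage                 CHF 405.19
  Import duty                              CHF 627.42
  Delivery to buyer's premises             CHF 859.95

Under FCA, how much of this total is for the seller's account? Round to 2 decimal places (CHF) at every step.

Seller's account: CHF 286405.93

FCA: the seller delivers export-cleared goods to the carrier; the buyer bears costs from that point.
Seller's account: goods 285891.88 + inland to port 212.35 + export clearance 301.70 = 286405.93
Buyer's account: freight 7479.91 + destination terminal 405.85 + brokerage 405.19 + duty 627.42 + delivery 859.95 = 9778.32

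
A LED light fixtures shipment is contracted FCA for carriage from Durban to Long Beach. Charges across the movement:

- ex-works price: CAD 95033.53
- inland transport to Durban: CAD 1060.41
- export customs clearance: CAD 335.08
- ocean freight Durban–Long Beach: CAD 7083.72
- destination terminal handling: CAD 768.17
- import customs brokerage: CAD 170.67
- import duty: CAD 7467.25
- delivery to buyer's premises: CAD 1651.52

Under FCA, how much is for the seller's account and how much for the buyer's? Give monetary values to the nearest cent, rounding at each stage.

FCA: the seller delivers export-cleared goods to the carrier; the buyer bears costs from that point.
Seller's account: goods 95033.53 + inland to port 1060.41 + export clearance 335.08 = 96429.02
Buyer's account: freight 7083.72 + destination terminal 768.17 + brokerage 170.67 + duty 7467.25 + delivery 1651.52 = 17141.33

Seller: CAD 96429.02; buyer: CAD 17141.33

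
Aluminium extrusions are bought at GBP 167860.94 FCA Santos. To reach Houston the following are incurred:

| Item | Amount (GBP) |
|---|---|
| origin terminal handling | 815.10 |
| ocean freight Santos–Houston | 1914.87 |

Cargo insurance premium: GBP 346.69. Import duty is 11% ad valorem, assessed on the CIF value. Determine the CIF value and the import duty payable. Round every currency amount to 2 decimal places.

CIF = FCA price + pre-shipment costs + freight + insurance
CIF = 167860.94 + 815.10 + 1914.87 + 346.69 = 170937.60
Import duty = 170937.60 × 11% = 18803.14

CIF value: GBP 170937.60; import duty: GBP 18803.14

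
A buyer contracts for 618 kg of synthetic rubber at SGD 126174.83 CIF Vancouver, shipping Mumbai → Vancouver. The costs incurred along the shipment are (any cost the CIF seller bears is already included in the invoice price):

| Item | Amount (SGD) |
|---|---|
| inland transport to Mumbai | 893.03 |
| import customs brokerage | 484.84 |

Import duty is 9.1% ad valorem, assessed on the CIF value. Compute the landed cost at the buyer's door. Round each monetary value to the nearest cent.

Total landed cost: SGD 138141.58

CIF: the seller pays costs through ocean freight and marine insurance to the destination port.
Already in the invoice (seller's account under CIF): inland to port — exclude.
The CIF price already equals the CIF value: 126174.83
Import duty = 126174.83 × 9.1% = 11481.91
Buyer bears: brokerage 484.84 + duty 11481.91 = 11966.75
Landed cost = invoice 126174.83 + 11966.75 = 138141.58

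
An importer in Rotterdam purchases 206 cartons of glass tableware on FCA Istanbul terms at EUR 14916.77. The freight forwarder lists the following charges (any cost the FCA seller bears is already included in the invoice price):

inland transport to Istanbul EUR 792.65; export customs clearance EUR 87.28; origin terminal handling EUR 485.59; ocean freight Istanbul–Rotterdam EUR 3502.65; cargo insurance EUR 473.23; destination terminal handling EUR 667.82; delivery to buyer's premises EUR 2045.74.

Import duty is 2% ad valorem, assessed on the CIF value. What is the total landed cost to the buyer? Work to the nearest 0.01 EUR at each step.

FCA: the seller delivers export-cleared goods to the carrier; the buyer bears costs from that point.
Already in the invoice (seller's account under FCA): inland to port, export clearance — exclude.
CIF value = FCA price + origin terminal + freight + insurance = 14916.77 + 485.59 + 3502.65 + 473.23 = 19378.24
Import duty = 19378.24 × 2% = 387.56
Buyer bears: origin terminal 485.59 + freight 3502.65 + insurance 473.23 + destination terminal 667.82 + delivery 2045.74 + duty 387.56 = 7562.59
Landed cost = invoice 14916.77 + 7562.59 = 22479.36

Total landed cost: EUR 22479.36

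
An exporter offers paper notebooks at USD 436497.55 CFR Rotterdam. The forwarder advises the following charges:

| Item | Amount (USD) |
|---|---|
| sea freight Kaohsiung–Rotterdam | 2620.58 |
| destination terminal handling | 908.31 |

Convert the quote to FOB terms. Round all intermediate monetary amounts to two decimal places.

FOB price: USD 433876.97

Not relevant to the conversion: destination terminal — on the buyer under both terms; not part of either seller's price.
From CFR to FOB, the seller no longer bears: freight.
FOB price = 436497.55 − 2620.58 = 433876.97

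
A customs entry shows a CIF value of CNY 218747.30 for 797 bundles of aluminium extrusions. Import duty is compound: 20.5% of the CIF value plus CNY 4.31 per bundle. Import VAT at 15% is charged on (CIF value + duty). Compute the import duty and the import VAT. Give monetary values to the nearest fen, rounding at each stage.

Ad valorem component: 218747.30 × 20.5% = 44843.20
Specific component: 797 × 4.31 = 3435.07
Import duty = 44843.20 + 3435.07 = 48278.27
VAT base = CIF + duty = 218747.30 + 48278.27 = 267025.57
Import VAT = 267025.57 × 15% = 40053.84

Import duty: CNY 48278.27; import VAT: CNY 40053.84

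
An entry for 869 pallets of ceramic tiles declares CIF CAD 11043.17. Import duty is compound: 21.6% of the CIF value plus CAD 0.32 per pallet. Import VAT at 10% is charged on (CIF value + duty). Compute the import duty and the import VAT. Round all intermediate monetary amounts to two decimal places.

Ad valorem component: 11043.17 × 21.6% = 2385.32
Specific component: 869 × 0.32 = 278.08
Import duty = 2385.32 + 278.08 = 2663.40
VAT base = CIF + duty = 11043.17 + 2663.40 = 13706.57
Import VAT = 13706.57 × 10% = 1370.66

Import duty: CAD 2663.40; import VAT: CAD 1370.66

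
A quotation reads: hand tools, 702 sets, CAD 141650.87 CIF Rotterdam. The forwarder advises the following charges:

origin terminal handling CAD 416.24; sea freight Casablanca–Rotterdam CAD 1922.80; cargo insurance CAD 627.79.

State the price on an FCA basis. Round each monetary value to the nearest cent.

From CIF to FCA, the seller no longer bears: origin terminal, freight, insurance.
FCA price = 141650.87 − 416.24 − 1922.80 − 627.79 = 138684.04

FCA price: CAD 138684.04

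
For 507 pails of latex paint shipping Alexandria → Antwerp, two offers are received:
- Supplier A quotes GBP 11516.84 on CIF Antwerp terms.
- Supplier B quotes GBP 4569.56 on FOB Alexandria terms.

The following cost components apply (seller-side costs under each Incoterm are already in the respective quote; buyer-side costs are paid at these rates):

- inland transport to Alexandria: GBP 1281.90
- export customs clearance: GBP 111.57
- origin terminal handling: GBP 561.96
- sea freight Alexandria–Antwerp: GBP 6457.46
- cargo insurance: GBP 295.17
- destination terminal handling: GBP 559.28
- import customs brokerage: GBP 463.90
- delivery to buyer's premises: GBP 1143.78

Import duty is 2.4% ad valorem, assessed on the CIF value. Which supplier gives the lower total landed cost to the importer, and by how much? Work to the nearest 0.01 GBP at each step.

Supplier B is cheaper by GBP 199.32

Supplier A (CIF):
The CIF price already equals the CIF value: 11516.84
Import duty = 11516.84 × 2.4% = 276.40
Buyer bears (A): 559.28 + 463.90 + 1143.78 = 2166.96
Landed cost (A) = invoice 11516.84 + 2166.96 + duty 276.40 = 13960.20
Supplier B (FOB):
CIF value = FOB price + freight + insurance = 4569.56 + 6457.46 + 295.17 = 11322.19
Import duty = 11322.19 × 2.4% = 271.73
Buyer bears (B): 6457.46 + 295.17 + 559.28 + 463.90 + 1143.78 = 8919.59
Landed cost (B) = invoice 4569.56 + 8919.59 + duty 271.73 = 13760.88
Difference = |13960.20 − 13760.88| = 199.32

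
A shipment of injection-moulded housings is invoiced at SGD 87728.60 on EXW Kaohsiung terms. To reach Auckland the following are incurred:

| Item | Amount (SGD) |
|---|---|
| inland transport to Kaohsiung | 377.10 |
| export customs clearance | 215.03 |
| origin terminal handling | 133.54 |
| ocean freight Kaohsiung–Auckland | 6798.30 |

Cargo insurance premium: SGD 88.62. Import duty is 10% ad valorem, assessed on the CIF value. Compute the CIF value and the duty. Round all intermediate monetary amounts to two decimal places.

CIF value: SGD 95341.19; import duty: SGD 9534.12

CIF = EXW price + pre-shipment costs + freight + insurance
CIF = 87728.60 + 377.10 + 215.03 + 133.54 + 6798.30 + 88.62 = 95341.19
Import duty = 95341.19 × 10% = 9534.12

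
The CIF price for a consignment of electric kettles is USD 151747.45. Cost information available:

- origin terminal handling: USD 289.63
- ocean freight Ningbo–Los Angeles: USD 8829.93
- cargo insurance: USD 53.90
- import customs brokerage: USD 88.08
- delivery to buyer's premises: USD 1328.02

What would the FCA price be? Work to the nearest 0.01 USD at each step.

Not relevant to the conversion: delivery, brokerage — on the buyer under both terms; not part of either seller's price.
From CIF to FCA, the seller no longer bears: origin terminal, freight, insurance.
FCA price = 151747.45 − 289.63 − 8829.93 − 53.90 = 142573.99

FCA price: USD 142573.99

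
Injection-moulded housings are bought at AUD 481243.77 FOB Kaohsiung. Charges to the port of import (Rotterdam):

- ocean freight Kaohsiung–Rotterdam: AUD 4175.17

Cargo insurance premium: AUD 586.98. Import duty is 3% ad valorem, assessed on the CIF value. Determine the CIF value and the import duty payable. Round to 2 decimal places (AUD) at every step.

CIF = FOB price + freight + insurance
CIF = 481243.77 + 4175.17 + 586.98 = 486005.92
Import duty = 486005.92 × 3% = 14580.18

CIF value: AUD 486005.92; import duty: AUD 14580.18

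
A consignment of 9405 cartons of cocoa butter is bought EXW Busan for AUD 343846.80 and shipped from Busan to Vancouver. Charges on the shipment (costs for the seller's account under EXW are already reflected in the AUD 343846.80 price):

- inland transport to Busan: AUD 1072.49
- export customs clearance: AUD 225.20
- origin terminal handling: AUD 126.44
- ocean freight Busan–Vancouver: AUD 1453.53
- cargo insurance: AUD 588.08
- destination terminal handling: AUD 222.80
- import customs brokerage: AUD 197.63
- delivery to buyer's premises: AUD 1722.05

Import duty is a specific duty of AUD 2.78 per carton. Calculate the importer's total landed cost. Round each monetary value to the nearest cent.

EXW: the seller makes goods available at their premises; the buyer bears all onward costs.
CIF value = EXW price + inland to port + export clearance + origin terminal + freight + insurance = 343846.80 + 1072.49 + 225.20 + 126.44 + 1453.53 + 588.08 = 347312.54
Import duty = 9405 × 2.78 = 26145.90
Buyer bears: inland to port 1072.49 + export clearance 225.20 + origin terminal 126.44 + freight 1453.53 + insurance 588.08 + destination terminal 222.80 + brokerage 197.63 + delivery 1722.05 + duty 26145.90 = 31754.12
Landed cost = invoice 343846.80 + 31754.12 = 375600.92

Total landed cost: AUD 375600.92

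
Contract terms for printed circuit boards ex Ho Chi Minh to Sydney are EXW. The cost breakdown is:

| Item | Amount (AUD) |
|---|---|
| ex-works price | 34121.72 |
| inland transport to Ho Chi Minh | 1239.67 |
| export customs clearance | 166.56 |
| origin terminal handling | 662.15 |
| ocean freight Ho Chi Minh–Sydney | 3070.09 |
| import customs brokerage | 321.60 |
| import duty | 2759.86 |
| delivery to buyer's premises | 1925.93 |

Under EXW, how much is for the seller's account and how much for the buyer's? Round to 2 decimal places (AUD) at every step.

EXW: the seller makes goods available at their premises; the buyer bears all onward costs.
Seller's account: goods 34121.72 = 34121.72
Buyer's account: inland to port 1239.67 + export clearance 166.56 + origin terminal 662.15 + freight 3070.09 + brokerage 321.60 + duty 2759.86 + delivery 1925.93 = 10145.86

Seller: AUD 34121.72; buyer: AUD 10145.86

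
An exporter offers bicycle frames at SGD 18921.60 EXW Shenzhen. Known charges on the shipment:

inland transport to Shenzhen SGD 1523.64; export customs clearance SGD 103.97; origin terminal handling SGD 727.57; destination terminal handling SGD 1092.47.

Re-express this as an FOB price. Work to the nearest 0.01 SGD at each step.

Not relevant to the conversion: destination terminal — on the buyer under both terms; not part of either seller's price.
From EXW to FOB, the seller additionally bears: inland to port, export clearance, origin terminal.
FOB price = 18921.60 + 1523.64 + 103.97 + 727.57 = 21276.78

FOB price: SGD 21276.78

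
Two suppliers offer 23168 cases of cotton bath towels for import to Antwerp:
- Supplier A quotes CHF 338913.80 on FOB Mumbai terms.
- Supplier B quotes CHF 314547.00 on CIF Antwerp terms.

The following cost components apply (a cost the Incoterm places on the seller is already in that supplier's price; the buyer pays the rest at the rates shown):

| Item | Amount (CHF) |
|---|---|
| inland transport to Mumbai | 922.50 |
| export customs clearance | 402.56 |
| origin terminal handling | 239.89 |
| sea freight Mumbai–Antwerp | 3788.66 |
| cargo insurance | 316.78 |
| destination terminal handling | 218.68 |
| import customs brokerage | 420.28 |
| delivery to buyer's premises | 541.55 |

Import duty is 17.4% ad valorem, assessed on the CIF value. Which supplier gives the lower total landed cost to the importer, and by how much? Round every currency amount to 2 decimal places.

Supplier A (FOB):
CIF value = FOB price + freight + insurance = 338913.80 + 3788.66 + 316.78 = 343019.24
Import duty = 343019.24 × 17.4% = 59685.35
Buyer bears (A): 3788.66 + 316.78 + 218.68 + 420.28 + 541.55 = 5285.95
Landed cost (A) = invoice 338913.80 + 5285.95 + duty 59685.35 = 403885.10
Supplier B (CIF):
The CIF price already equals the CIF value: 314547.00
Import duty = 314547.00 × 17.4% = 54731.18
Buyer bears (B): 218.68 + 420.28 + 541.55 = 1180.51
Landed cost (B) = invoice 314547.00 + 1180.51 + duty 54731.18 = 370458.69
Difference = |403885.10 − 370458.69| = 33426.41

Supplier B is cheaper by CHF 33426.41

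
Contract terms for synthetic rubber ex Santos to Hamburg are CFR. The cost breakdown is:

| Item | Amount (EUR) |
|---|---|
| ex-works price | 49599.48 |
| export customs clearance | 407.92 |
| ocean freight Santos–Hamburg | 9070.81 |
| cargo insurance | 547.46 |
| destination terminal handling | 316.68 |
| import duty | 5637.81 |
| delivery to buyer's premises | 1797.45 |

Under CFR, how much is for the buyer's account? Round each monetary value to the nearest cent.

CFR: the seller pays costs through ocean freight to the destination port, but not insurance.
Seller's account: goods 49599.48 + export clearance 407.92 + freight 9070.81 = 59078.21
Buyer's account: insurance 547.46 + destination terminal 316.68 + duty 5637.81 + delivery 1797.45 = 8299.40

Buyer's account: EUR 8299.40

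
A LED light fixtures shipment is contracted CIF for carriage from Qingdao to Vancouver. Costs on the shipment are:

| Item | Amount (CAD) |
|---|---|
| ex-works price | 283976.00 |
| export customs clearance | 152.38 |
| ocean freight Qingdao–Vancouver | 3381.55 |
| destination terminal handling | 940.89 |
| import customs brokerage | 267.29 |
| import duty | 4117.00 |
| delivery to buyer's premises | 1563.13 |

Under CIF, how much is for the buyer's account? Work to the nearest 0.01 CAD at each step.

Buyer's account: CAD 6888.31

CIF: the seller pays costs through ocean freight and marine insurance to the destination port.
Seller's account: goods 283976.00 + export clearance 152.38 + freight 3381.55 = 287509.93
Buyer's account: destination terminal 940.89 + brokerage 267.29 + duty 4117.00 + delivery 1563.13 = 6888.31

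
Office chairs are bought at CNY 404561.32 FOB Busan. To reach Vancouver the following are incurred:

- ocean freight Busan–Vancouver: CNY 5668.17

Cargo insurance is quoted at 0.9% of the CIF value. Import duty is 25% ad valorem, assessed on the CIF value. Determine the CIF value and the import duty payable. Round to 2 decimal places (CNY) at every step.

CIF value: CNY 413955.09; import duty: CNY 103488.77

Let C be the CIF value. C = FOB price + freight + 0.9% × C
C − 0.9% × C = 404561.32 + 5668.17
0.991 × C = 410229.49
C = 410229.49 / 0.991 = 413955.09
Insurance premium = 0.9% × 413955.09 = 3725.60
Import duty = 413955.09 × 25% = 103488.77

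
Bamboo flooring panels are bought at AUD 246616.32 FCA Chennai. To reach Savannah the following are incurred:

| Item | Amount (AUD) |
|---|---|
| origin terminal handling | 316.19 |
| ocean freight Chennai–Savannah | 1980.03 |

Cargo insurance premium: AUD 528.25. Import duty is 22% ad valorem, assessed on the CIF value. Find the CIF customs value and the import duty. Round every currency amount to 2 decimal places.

CIF value: AUD 249440.79; import duty: AUD 54876.97

CIF = FCA price + pre-shipment costs + freight + insurance
CIF = 246616.32 + 316.19 + 1980.03 + 528.25 = 249440.79
Import duty = 249440.79 × 22% = 54876.97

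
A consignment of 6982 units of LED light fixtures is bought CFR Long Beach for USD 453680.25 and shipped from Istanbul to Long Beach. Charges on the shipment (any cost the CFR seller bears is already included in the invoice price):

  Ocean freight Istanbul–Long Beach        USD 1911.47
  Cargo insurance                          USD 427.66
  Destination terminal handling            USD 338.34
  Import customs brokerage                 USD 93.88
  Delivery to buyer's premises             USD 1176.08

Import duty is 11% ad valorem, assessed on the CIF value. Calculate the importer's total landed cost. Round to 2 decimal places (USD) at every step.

Total landed cost: USD 505668.08

CFR: the seller pays costs through ocean freight to the destination port, but not insurance.
Already in the invoice (seller's account under CFR): freight — exclude.
CIF value = CFR price + insurance = 453680.25 + 427.66 = 454107.91
Import duty = 454107.91 × 11% = 49951.87
Buyer bears: insurance 427.66 + destination terminal 338.34 + brokerage 93.88 + delivery 1176.08 + duty 49951.87 = 51987.83
Landed cost = invoice 453680.25 + 51987.83 = 505668.08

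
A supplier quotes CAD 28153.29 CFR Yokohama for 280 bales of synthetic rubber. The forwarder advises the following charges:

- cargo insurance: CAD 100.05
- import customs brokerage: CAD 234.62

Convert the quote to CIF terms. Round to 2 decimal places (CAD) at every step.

Not relevant to the conversion: brokerage — on the buyer under both terms; not part of either seller's price.
From CFR to CIF, the seller additionally bears: insurance.
CIF price = 28153.29 + 100.05 = 28253.34

CIF price: CAD 28253.34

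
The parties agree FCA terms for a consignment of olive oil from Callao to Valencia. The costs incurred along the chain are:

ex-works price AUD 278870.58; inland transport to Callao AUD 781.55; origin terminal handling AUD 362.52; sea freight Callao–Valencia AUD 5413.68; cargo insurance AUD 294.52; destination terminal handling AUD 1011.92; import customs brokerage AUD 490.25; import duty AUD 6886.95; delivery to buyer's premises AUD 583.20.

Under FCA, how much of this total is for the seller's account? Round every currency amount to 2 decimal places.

Seller's account: AUD 279652.13

FCA: the seller delivers export-cleared goods to the carrier; the buyer bears costs from that point.
Seller's account: goods 278870.58 + inland to port 781.55 = 279652.13
Buyer's account: origin terminal 362.52 + freight 5413.68 + insurance 294.52 + destination terminal 1011.92 + brokerage 490.25 + duty 6886.95 + delivery 583.20 = 15043.04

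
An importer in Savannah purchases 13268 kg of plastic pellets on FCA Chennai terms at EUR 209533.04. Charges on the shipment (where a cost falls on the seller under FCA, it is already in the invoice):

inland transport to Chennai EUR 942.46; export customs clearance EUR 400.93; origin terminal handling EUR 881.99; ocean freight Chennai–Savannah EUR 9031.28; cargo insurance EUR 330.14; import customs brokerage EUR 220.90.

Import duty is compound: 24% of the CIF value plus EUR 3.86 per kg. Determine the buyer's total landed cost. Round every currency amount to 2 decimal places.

Total landed cost: EUR 323958.18

FCA: the seller delivers export-cleared goods to the carrier; the buyer bears costs from that point.
Already in the invoice (seller's account under FCA): inland to port, export clearance — exclude.
CIF value = FCA price + origin terminal + freight + insurance = 209533.04 + 881.99 + 9031.28 + 330.14 = 219776.45
Ad valorem component: 219776.45 × 24% = 52746.35
Specific component: 13268 × 3.86 = 51214.48
Import duty = 52746.35 + 51214.48 = 103960.83
Buyer bears: origin terminal 881.99 + freight 9031.28 + insurance 330.14 + brokerage 220.90 + duty 103960.83 = 114425.14
Landed cost = invoice 209533.04 + 114425.14 = 323958.18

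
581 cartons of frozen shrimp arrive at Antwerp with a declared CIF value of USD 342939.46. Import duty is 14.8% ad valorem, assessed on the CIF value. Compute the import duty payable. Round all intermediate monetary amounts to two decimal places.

Import duty = 342939.46 × 14.8% = 50755.04

Import duty: USD 50755.04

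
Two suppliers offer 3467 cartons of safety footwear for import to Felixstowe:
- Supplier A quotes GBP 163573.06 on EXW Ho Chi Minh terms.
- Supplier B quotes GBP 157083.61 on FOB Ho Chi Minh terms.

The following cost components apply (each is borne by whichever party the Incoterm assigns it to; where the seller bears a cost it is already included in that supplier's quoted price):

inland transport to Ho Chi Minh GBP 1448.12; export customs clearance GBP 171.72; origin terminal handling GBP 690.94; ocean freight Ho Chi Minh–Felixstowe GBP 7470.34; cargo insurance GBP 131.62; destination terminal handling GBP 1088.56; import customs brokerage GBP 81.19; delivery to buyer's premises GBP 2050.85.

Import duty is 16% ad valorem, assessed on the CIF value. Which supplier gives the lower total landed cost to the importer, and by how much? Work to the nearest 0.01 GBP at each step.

Supplier B is cheaper by GBP 10208.27

Supplier A (EXW):
CIF value = EXW price + inland to port + export clearance + origin terminal + freight + insurance = 163573.06 + 1448.12 + 171.72 + 690.94 + 7470.34 + 131.62 = 173485.80
Import duty = 173485.80 × 16% = 27757.73
Buyer bears (A): 1448.12 + 171.72 + 690.94 + 7470.34 + 131.62 + 1088.56 + 81.19 + 2050.85 = 13133.34
Landed cost (A) = invoice 163573.06 + 13133.34 + duty 27757.73 = 204464.13
Supplier B (FOB):
CIF value = FOB price + freight + insurance = 157083.61 + 7470.34 + 131.62 = 164685.57
Import duty = 164685.57 × 16% = 26349.69
Buyer bears (B): 7470.34 + 131.62 + 1088.56 + 81.19 + 2050.85 = 10822.56
Landed cost (B) = invoice 157083.61 + 10822.56 + duty 26349.69 = 194255.86
Difference = |204464.13 − 194255.86| = 10208.27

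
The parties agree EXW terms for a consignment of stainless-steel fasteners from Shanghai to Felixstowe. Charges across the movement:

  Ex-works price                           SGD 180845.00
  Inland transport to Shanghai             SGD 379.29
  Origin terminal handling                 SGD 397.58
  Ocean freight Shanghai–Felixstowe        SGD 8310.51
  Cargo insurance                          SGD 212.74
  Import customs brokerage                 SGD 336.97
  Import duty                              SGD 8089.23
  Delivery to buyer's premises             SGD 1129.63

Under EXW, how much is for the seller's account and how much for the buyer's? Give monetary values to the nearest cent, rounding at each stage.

Seller: SGD 180845.00; buyer: SGD 18855.95

EXW: the seller makes goods available at their premises; the buyer bears all onward costs.
Seller's account: goods 180845.00 = 180845.00
Buyer's account: inland to port 379.29 + origin terminal 397.58 + freight 8310.51 + insurance 212.74 + brokerage 336.97 + duty 8089.23 + delivery 1129.63 = 18855.95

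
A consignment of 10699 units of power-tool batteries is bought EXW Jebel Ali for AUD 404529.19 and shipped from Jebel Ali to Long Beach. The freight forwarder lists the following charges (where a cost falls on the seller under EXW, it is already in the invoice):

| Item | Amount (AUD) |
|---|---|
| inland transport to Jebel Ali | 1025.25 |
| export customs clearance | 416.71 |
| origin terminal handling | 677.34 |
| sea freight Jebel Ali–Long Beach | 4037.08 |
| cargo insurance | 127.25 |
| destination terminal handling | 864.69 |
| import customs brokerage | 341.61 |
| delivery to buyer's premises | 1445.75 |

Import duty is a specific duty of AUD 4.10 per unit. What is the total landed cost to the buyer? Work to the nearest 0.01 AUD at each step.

Total landed cost: AUD 457330.77

EXW: the seller makes goods available at their premises; the buyer bears all onward costs.
CIF value = EXW price + inland to port + export clearance + origin terminal + freight + insurance = 404529.19 + 1025.25 + 416.71 + 677.34 + 4037.08 + 127.25 = 410812.82
Import duty = 10699 × 4.10 = 43865.90
Buyer bears: inland to port 1025.25 + export clearance 416.71 + origin terminal 677.34 + freight 4037.08 + insurance 127.25 + destination terminal 864.69 + brokerage 341.61 + delivery 1445.75 + duty 43865.90 = 52801.58
Landed cost = invoice 404529.19 + 52801.58 = 457330.77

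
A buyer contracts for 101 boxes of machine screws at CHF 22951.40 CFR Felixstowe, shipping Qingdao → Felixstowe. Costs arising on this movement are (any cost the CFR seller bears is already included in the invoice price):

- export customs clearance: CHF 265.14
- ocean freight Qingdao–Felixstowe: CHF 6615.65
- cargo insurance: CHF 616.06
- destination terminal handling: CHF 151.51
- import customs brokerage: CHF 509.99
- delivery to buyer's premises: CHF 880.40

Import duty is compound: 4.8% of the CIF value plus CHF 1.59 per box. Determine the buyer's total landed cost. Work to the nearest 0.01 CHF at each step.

Total landed cost: CHF 26401.19

CFR: the seller pays costs through ocean freight to the destination port, but not insurance.
Already in the invoice (seller's account under CFR): export clearance, freight — exclude.
CIF value = CFR price + insurance = 22951.40 + 616.06 = 23567.46
Ad valorem component: 23567.46 × 4.8% = 1131.24
Specific component: 101 × 1.59 = 160.59
Import duty = 1131.24 + 160.59 = 1291.83
Buyer bears: insurance 616.06 + destination terminal 151.51 + brokerage 509.99 + delivery 880.40 + duty 1291.83 = 3449.79
Landed cost = invoice 22951.40 + 3449.79 = 26401.19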